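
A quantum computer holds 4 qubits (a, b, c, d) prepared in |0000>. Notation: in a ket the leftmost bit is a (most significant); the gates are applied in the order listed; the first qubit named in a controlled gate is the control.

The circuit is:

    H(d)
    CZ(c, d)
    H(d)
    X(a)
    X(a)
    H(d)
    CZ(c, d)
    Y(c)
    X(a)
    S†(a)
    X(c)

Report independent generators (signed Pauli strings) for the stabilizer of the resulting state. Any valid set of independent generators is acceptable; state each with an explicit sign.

One valid set of independent stabilizer generators is +IIIX, -ZIII, +IZII, +IIZI (any independent generating set of the same group is equally correct). Key observation: steps 2-7 multiply out to the identity, so the circuit reduces to the remaining gates.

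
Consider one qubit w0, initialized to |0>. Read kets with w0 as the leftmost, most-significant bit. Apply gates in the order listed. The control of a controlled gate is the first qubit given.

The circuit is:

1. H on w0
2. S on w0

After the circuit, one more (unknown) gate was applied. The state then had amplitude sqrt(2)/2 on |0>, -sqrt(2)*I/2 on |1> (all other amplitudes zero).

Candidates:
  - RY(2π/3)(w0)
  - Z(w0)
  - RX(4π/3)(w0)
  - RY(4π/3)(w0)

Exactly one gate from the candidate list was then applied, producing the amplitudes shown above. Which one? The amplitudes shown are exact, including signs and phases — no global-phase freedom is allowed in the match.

It was Z(w0) that produced the state shown.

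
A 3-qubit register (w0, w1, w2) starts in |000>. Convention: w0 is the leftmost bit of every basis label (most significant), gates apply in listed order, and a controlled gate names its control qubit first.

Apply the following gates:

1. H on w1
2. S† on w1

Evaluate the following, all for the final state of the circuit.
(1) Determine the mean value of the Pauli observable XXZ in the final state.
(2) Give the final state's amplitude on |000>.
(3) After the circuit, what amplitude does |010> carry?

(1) In the final state, XXZ has expectation 0.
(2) |000> carries amplitude sqrt(2)/2 in the final state.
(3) The amplitude on |010> is -sqrt(2)*I/2.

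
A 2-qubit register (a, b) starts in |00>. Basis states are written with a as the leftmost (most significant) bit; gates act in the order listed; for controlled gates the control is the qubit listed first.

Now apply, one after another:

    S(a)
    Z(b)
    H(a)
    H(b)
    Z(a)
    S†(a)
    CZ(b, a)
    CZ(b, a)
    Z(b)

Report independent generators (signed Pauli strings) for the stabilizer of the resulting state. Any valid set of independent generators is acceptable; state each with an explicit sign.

The stabilizer group can be generated by +YI, -IX, among other valid generating sets. Key observation: gates 7-8 undo each other exactly, leaving only the rest of the circuit to track.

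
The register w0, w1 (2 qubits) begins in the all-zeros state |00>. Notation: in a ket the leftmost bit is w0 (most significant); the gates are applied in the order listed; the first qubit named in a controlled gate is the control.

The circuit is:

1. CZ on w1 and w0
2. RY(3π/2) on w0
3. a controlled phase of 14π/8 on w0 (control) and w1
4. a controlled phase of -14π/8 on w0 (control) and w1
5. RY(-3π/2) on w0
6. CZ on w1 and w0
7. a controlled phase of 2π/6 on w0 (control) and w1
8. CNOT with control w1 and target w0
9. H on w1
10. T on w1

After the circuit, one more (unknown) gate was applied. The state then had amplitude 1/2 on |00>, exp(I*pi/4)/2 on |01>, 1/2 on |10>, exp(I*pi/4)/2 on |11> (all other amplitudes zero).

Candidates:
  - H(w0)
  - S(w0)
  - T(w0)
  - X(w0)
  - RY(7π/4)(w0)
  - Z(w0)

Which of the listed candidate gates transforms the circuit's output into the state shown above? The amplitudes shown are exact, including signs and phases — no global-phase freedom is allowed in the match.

The unique candidate consistent with the amplitudes is H(w0). Key observation: gates 1-6 undo each other exactly, leaving only the rest of the circuit to track.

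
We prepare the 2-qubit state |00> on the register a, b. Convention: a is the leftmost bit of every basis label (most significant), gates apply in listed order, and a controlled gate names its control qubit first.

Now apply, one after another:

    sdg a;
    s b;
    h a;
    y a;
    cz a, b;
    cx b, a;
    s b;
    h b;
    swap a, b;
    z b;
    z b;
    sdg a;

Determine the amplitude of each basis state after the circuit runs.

After the circuit, the state carries amplitude -I/2 on |00>, I/2 on |01>, -1/2 on |10>, 1/2 on |11>.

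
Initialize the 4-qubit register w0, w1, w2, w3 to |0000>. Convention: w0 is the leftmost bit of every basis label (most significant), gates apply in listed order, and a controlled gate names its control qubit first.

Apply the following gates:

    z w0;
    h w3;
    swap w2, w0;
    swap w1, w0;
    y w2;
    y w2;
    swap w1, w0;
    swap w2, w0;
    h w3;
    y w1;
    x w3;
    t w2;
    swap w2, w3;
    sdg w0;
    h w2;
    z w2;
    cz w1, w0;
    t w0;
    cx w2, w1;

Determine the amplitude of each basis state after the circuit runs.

The final amplitudes are sqrt(2)*I/2 on |0010>, sqrt(2)*I/2 on |0100>, and 0 on every other basis state. Key observation: gates 2-9 undo each other exactly, leaving only the rest of the circuit to track.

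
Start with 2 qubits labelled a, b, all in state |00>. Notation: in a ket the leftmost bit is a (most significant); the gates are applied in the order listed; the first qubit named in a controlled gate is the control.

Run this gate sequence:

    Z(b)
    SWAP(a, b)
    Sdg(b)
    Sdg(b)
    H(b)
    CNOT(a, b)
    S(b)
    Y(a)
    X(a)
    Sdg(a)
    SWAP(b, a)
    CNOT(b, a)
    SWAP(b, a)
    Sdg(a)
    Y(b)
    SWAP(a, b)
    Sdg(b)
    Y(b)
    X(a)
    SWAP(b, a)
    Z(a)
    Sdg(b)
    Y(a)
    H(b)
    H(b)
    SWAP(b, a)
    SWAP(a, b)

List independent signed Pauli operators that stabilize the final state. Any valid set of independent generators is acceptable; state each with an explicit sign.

The stabilizer group can be generated by -IX, +ZI, among other valid generating sets.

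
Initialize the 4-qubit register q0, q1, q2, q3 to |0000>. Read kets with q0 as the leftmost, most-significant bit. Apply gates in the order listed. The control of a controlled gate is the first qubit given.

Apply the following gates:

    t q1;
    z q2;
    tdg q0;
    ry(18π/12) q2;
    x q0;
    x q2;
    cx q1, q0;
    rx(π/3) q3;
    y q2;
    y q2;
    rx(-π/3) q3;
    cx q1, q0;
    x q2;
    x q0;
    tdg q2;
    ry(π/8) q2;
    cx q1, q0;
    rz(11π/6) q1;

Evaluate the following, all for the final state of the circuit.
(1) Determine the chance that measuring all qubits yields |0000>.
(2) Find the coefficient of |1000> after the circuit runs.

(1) The probability of measuring |0000> is sqrt(4 - 2*sqrt(2))/8 + 1/2. Key observation: the block from step 6 through step 13 cancels to the identity and can be dropped.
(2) The amplitude on |1000> is 0.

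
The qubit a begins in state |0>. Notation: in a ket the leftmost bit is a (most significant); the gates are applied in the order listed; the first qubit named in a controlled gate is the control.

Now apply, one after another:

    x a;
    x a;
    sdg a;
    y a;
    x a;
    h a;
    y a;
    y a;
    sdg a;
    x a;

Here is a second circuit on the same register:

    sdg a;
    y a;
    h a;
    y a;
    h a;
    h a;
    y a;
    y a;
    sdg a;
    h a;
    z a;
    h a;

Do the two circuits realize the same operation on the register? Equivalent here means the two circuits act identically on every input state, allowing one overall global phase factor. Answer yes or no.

No: there is an input state on which the two circuits produce genuinely different outputs (not merely differing by a phase).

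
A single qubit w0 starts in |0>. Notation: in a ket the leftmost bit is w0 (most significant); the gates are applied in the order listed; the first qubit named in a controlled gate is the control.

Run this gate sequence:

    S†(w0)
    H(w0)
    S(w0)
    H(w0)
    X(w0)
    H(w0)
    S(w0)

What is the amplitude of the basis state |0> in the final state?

|0> carries amplitude sqrt(2)/2 in the final state.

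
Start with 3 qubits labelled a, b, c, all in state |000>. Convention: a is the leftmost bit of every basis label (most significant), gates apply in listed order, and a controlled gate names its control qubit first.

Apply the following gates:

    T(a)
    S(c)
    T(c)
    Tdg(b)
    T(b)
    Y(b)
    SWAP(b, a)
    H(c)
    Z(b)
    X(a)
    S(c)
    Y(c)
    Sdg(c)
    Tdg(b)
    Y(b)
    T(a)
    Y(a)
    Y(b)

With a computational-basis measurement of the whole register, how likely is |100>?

The probability of measuring |100> is 1/2.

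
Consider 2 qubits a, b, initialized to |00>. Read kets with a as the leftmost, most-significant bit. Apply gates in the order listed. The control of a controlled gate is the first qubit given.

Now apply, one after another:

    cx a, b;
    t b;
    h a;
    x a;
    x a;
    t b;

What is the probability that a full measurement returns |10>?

Outcome |10> occurs with probability 1/2.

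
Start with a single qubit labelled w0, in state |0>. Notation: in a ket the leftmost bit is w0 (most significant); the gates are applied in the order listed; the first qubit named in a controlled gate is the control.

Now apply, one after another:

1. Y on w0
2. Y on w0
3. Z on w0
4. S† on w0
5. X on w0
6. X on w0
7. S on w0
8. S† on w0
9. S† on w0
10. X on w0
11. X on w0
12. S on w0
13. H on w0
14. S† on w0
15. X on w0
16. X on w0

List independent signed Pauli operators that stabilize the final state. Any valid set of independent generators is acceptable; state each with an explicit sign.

One valid set of independent stabilizer generators is -Y (any independent generating set of the same group is equally correct).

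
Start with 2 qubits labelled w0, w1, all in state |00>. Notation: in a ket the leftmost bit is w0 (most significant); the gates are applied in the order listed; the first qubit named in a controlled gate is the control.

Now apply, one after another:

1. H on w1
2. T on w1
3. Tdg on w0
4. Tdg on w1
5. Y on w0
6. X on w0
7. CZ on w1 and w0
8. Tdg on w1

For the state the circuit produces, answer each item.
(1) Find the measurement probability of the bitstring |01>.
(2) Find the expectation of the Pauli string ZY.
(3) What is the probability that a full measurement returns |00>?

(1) A full measurement returns |01> with probability 1/2.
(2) The observable ZY averages to -sqrt(2)/2.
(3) Outcome |00> occurs with probability 1/2.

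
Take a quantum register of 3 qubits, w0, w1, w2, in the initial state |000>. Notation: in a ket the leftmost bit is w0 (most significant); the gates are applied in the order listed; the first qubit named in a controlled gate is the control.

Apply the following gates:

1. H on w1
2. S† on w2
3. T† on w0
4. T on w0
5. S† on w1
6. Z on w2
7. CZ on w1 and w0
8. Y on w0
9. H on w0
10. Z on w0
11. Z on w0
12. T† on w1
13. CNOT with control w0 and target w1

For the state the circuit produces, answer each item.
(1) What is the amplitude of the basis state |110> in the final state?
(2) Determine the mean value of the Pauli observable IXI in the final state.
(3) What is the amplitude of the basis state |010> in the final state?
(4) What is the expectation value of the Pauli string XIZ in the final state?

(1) |110> carries amplitude -I/2 in the final state.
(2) The expectation value of IXI is -sqrt(2)/2.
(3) The final state's coefficient on |010> equals -exp(3*I*pi/4)/2.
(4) The observable XIZ averages to sqrt(2)/2.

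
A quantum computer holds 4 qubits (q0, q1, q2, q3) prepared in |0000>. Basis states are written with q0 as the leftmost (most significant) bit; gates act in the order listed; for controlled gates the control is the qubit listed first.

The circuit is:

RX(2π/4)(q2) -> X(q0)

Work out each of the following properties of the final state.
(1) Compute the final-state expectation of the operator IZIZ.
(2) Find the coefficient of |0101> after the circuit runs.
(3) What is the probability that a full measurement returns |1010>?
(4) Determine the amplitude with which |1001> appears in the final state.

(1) The expectation value of IZIZ is 1.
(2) The amplitude on |0101> is 0.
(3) A full measurement returns |1010> with probability 1/2.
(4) The final state's coefficient on |1001> equals 0.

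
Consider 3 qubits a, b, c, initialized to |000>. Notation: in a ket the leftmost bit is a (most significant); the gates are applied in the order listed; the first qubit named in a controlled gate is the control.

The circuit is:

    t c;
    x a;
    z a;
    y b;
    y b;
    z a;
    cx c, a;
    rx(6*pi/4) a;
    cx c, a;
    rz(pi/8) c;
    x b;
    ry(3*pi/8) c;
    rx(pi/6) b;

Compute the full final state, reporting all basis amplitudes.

The final amplitudes are (-1 + sqrt(3))*exp(15*I*pi/16)*cos(3*pi/16)/4 on |000>, (-1 + sqrt(3))*exp(15*I*pi/16)*sin(3*pi/16)/4 on |001>, -(1 + sqrt(3))*exp(7*I*pi/16)*cos(3*pi/16)/4 on |010>, -(1 + sqrt(3))*exp(7*I*pi/16)*sin(3*pi/16)/4 on |011>, (-1 + sqrt(3))*exp(7*I*pi/16)*cos(3*pi/16)/4 on |100>, (-1 + sqrt(3))*exp(7*I*pi/16)*sin(3*pi/16)/4 on |101>, (1 + sqrt(3))*exp(15*I*pi/16)*cos(3*pi/16)/4 on |110>, (1 + sqrt(3))*exp(15*I*pi/16)*sin(3*pi/16)/4 on |111>. Key observation: steps 3-6 multiply out to the identity, so the circuit reduces to the remaining gates.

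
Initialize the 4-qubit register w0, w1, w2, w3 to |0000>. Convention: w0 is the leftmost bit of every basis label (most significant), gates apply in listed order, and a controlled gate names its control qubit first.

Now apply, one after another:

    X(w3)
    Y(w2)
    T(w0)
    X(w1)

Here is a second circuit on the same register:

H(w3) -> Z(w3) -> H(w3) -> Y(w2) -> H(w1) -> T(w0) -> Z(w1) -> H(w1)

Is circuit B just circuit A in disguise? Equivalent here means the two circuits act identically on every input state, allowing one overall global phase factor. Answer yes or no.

Yes — the two circuits implement the same unitary up to a global phase.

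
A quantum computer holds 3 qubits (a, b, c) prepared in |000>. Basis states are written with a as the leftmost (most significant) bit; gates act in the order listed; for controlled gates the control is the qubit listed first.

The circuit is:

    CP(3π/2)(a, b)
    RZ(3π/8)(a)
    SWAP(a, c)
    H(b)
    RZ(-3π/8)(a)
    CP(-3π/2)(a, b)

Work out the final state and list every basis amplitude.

After the circuit, the state carries amplitude sqrt(2)/2 on |000>, sqrt(2)/2 on |010>, and 0 on every other basis state.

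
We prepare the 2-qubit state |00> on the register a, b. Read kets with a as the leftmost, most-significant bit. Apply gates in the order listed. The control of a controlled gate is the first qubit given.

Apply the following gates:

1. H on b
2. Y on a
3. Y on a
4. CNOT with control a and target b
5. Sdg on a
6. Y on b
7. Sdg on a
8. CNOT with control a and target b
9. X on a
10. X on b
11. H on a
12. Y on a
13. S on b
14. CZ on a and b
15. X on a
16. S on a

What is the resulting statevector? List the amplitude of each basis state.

After the circuit, the state carries amplitude -1/2 on |00>, -I/2 on |01>, -I/2 on |10>, -1/2 on |11>.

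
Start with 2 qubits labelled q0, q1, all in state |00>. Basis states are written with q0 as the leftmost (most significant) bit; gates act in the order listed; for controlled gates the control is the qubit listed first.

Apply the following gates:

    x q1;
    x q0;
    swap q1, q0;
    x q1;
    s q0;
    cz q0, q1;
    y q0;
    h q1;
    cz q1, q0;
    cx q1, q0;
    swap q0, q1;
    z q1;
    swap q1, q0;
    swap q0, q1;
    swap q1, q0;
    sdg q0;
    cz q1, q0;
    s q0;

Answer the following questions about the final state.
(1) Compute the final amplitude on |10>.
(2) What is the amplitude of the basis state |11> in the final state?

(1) |10> carries amplitude 0 in the final state.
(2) The final state's coefficient on |11> equals sqrt(2)/2.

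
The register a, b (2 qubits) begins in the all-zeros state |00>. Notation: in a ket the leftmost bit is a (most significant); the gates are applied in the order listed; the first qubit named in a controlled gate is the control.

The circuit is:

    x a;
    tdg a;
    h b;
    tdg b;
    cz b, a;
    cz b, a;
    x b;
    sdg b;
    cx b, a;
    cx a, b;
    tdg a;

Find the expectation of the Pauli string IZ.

The expectation value of IZ is -1.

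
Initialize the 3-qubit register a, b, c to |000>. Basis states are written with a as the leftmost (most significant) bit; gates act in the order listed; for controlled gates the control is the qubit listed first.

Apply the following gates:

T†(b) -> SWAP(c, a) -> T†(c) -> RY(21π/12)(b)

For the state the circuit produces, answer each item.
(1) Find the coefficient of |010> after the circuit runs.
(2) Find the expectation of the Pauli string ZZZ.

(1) The final state's coefficient on |010> equals sqrt(2 - sqrt(2))/2.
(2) The observable ZZZ averages to sqrt(2)/2.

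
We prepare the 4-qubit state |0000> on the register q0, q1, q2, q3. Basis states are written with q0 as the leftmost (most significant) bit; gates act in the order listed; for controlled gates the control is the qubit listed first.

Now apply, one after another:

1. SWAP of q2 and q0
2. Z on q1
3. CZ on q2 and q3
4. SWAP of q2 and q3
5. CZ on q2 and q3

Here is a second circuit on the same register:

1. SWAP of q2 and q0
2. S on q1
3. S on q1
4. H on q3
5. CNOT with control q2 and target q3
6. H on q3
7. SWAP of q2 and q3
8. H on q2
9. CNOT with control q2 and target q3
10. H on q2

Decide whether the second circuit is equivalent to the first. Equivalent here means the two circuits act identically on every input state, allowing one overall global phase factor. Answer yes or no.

No, they are not equivalent — no single phase factor reconciles the two unitaries.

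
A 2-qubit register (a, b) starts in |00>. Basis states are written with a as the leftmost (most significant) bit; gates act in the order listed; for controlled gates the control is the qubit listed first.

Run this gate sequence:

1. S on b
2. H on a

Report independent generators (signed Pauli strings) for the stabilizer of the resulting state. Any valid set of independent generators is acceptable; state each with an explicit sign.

The stabilizer group can be generated by +XI, +IZ, among other valid generating sets.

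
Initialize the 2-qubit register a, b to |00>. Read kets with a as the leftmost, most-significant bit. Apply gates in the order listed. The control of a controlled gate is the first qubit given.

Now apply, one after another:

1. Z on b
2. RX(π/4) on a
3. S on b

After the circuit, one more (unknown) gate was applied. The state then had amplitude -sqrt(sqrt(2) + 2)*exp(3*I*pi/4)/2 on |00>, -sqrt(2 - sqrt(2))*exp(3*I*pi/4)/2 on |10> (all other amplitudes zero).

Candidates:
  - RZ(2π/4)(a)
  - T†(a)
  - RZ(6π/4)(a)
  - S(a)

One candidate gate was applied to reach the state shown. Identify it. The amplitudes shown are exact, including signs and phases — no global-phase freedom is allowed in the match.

The unique candidate consistent with the amplitudes is RZ(2π/4)(a).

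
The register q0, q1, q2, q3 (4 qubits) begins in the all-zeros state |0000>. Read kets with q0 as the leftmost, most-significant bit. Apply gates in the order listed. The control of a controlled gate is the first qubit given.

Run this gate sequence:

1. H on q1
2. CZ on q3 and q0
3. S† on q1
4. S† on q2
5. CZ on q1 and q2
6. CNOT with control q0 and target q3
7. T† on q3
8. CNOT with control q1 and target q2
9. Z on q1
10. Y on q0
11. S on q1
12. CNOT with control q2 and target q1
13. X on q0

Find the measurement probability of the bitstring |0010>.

Outcome |0010> occurs with probability 1/2.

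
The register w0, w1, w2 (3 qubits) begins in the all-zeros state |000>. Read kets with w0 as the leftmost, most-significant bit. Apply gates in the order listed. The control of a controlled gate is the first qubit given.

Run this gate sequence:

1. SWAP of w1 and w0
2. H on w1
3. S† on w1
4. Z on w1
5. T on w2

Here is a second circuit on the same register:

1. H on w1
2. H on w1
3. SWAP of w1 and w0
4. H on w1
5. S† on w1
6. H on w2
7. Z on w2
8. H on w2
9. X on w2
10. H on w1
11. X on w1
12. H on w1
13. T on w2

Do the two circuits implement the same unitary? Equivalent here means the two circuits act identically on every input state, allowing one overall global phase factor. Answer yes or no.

Yes, they are equivalent — the unitaries differ by at most a global phase.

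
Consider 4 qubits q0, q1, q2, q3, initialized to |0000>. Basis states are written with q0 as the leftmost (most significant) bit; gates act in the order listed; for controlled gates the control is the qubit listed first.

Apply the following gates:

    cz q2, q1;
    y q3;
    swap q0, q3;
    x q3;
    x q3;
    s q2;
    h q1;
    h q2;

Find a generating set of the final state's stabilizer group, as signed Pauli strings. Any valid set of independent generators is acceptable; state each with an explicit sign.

One valid set of independent stabilizer generators is +IXII, +IIXI, -ZIII, +IIIZ (any independent generating set of the same group is equally correct). Key observation: steps 4-5 multiply out to the identity, so the circuit reduces to the remaining gates.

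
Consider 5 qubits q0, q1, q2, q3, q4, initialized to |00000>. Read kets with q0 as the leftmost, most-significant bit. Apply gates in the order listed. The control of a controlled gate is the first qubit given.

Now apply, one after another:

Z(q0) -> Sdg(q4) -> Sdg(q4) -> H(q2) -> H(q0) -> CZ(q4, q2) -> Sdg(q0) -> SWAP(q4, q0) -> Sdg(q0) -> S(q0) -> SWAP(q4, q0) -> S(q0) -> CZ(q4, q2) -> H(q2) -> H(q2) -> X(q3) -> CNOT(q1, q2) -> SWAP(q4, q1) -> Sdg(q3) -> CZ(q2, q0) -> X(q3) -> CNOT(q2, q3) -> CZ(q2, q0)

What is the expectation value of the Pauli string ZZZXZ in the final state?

The expectation value of ZZZXZ is 0. Key observation: steps 6-13 multiply out to the identity, so the circuit reduces to the remaining gates.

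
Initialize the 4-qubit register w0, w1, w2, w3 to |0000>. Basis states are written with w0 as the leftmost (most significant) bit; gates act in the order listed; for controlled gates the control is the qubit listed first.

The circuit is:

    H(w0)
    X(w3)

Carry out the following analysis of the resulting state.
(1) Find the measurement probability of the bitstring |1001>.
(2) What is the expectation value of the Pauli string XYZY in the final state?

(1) The probability of measuring |1001> is 1/2.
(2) The observable XYZY averages to 0.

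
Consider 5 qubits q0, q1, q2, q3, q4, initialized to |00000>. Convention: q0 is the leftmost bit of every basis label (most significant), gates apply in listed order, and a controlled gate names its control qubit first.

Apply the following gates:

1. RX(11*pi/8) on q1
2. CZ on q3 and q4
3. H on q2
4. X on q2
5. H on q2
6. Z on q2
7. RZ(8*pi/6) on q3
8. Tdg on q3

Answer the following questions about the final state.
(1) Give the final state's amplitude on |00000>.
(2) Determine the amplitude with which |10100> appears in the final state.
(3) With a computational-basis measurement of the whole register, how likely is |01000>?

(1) The amplitude on |00000> is exp(I*pi/3)*cos(5*pi/16). Key observation: the block from step 3 through step 6 cancels to the identity and can be dropped.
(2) The amplitude on |10100> is 0.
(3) A full measurement returns |01000> with probability sin(5*pi/16)**2.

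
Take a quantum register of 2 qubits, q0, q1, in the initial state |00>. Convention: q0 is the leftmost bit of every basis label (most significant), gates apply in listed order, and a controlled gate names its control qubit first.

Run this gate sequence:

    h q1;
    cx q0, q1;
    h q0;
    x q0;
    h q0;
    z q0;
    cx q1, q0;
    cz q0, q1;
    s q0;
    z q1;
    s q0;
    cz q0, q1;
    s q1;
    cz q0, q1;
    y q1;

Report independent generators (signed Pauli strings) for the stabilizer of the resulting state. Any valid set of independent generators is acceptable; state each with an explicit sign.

The final state is stabilized by the group generated by -XY, -ZZ; other independent generating sets are equally valid. Key observation: the block from step 3 through step 6 cancels to the identity and can be dropped.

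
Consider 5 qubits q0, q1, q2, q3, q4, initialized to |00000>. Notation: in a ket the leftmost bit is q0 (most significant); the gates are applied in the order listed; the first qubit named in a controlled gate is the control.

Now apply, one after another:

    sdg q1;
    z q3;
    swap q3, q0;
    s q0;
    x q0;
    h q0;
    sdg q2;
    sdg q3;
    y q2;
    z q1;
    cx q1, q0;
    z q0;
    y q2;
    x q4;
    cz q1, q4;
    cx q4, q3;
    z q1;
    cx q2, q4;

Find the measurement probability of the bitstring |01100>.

Outcome |01100> occurs with probability 0.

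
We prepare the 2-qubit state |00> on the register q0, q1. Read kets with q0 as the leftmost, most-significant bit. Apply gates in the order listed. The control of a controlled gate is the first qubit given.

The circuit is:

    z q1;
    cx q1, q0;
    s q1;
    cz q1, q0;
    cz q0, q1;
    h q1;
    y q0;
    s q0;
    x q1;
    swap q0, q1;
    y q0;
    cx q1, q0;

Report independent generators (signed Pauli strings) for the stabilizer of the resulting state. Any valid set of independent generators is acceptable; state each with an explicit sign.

One valid set of independent stabilizer generators is -XI, -IZ (any independent generating set of the same group is equally correct).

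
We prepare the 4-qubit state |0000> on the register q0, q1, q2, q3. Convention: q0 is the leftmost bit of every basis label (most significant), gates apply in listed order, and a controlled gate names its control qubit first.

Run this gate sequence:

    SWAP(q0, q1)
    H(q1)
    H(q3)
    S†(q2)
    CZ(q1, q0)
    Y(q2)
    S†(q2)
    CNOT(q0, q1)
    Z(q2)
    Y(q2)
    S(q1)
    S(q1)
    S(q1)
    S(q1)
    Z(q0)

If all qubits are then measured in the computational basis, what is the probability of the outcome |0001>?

Outcome |0001> occurs with probability 1/4. Key observation: gates 11-14 undo each other exactly, leaving only the rest of the circuit to track.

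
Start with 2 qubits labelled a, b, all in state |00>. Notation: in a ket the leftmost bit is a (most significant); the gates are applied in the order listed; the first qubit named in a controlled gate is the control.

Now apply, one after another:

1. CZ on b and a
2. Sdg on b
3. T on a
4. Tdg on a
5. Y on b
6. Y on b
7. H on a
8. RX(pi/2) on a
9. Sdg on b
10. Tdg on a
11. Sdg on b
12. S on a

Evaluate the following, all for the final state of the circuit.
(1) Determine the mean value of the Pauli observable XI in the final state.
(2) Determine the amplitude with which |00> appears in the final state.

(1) In the final state, XI has expectation sqrt(2)/2.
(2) |00> carries amplitude 1/2 - I/2 in the final state.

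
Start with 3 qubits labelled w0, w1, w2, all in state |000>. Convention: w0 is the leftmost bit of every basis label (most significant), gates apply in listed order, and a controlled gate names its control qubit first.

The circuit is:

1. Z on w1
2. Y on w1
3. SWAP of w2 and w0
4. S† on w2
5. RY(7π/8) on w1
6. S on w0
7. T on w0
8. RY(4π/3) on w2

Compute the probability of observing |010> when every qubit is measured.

The probability of measuring |010> is 1/8 - sqrt(sqrt(2) + 2)/16.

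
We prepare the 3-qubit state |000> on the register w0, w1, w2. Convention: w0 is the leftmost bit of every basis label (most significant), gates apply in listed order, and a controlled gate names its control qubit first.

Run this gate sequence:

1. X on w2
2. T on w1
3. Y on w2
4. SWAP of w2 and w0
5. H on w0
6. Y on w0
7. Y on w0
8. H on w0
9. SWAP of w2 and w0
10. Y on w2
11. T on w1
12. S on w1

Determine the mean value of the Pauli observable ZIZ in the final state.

In the final state, ZIZ has expectation -1. Key observation: steps 3-10 multiply out to the identity, so the circuit reduces to the remaining gates.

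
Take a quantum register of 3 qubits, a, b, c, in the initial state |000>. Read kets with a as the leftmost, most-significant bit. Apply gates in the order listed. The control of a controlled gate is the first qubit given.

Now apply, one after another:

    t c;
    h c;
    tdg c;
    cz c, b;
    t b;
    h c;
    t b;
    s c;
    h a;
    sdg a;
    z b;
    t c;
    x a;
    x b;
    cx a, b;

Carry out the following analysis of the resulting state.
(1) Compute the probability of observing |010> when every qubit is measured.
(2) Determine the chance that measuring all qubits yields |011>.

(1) A full measurement returns |010> with probability sqrt(2)/8 + 1/4.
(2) Outcome |011> occurs with probability 1/4 - sqrt(2)/8.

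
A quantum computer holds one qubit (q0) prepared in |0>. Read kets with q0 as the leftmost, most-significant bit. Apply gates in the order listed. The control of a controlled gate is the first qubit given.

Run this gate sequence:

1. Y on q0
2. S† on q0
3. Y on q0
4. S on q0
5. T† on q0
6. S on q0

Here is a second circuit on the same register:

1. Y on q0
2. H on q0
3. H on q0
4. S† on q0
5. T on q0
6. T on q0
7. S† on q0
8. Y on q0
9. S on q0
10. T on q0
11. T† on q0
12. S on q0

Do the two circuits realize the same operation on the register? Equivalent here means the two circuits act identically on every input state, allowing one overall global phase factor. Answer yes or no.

No: there is an input state on which the two circuits produce genuinely different outputs (not merely differing by a phase).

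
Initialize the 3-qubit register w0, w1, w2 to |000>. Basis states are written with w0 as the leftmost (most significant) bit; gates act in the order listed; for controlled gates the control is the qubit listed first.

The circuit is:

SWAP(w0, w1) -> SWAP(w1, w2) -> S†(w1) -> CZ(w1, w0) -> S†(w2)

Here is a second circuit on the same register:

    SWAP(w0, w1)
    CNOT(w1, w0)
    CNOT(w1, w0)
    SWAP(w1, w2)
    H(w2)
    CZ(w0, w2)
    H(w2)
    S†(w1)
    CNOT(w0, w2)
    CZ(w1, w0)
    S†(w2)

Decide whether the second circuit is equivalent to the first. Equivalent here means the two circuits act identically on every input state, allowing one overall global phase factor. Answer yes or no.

Yes, they are equivalent — the unitaries differ by at most a global phase.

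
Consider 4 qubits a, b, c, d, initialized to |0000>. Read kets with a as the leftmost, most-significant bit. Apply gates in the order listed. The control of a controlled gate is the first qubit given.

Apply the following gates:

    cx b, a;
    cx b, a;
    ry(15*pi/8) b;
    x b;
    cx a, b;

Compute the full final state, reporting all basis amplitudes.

After the circuit, the state carries amplitude sin(pi/16) on |0000>, -cos(pi/16) on |0100>, and 0 on every other basis state. Key observation: gates 1-2 undo each other exactly, leaving only the rest of the circuit to track.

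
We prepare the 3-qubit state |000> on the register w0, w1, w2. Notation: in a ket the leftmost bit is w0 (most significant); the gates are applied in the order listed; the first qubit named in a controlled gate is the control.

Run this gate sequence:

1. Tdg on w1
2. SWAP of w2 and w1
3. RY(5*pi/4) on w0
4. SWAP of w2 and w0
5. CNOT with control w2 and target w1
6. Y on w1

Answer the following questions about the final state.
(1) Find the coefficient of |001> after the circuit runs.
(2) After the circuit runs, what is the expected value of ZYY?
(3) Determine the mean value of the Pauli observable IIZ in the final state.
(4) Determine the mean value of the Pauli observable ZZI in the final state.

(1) The final state's coefficient on |001> equals -I*sqrt(sqrt(2) + 2)/2.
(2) The observable ZYY averages to sqrt(2)/2.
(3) In the final state, IIZ has expectation -sqrt(2)/2.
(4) The expectation value of ZZI is sqrt(2)/2.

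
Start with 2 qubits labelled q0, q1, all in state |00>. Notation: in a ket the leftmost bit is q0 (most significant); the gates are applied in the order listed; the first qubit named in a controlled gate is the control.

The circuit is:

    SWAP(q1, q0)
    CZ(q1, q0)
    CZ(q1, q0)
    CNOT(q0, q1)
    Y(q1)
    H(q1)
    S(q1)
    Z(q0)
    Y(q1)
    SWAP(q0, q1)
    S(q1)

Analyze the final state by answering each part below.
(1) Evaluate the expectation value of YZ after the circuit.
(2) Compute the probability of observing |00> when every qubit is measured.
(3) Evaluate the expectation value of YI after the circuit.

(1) The expectation value of YZ is -1.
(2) Outcome |00> occurs with probability 1/2.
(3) In the final state, YI has expectation -1.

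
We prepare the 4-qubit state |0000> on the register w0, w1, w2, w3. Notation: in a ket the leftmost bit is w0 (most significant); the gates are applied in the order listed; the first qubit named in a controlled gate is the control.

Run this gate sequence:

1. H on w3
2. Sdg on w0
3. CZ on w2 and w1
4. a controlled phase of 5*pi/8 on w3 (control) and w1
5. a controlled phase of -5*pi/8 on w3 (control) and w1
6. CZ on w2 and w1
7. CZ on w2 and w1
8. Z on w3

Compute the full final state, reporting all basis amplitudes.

After the circuit, the state carries amplitude sqrt(2)/2 on |0000>, -sqrt(2)/2 on |0001>, and 0 on every other basis state. Key observation: steps 3-6 multiply out to the identity, so the circuit reduces to the remaining gates.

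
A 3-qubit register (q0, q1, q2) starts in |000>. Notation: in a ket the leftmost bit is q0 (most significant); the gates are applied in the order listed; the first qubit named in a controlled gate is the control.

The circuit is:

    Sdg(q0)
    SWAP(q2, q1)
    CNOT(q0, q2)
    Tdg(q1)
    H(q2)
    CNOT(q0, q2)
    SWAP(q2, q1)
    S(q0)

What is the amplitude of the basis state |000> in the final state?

The final state's coefficient on |000> equals sqrt(2)/2.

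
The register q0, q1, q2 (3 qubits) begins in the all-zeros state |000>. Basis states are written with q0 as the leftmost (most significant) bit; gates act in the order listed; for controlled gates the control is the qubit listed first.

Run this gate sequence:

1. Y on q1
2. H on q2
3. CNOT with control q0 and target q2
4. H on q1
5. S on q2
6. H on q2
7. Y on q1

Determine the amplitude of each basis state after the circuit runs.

The resulting statevector has amplitude sqrt(2)*(-1 - I)/4 on |000>, sqrt(2)*(-1 + I)/4 on |001>, sqrt(2)*(-1 - I)/4 on |010>, sqrt(2)*(-1 + I)/4 on |011>, 0 on |100>, 0 on |101>, 0 on |110>, 0 on |111>.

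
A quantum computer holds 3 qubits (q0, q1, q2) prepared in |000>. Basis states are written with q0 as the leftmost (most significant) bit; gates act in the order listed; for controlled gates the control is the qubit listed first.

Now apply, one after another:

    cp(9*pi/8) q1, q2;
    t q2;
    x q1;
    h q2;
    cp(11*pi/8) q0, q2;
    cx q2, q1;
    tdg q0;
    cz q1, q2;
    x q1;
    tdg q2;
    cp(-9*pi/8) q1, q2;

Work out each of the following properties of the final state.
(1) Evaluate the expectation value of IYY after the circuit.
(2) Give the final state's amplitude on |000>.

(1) In the final state, IYY has expectation (1 - exp(I*pi/4))*exp(3*I*pi/8)/2.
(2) The amplitude on |000> is sqrt(2)/2.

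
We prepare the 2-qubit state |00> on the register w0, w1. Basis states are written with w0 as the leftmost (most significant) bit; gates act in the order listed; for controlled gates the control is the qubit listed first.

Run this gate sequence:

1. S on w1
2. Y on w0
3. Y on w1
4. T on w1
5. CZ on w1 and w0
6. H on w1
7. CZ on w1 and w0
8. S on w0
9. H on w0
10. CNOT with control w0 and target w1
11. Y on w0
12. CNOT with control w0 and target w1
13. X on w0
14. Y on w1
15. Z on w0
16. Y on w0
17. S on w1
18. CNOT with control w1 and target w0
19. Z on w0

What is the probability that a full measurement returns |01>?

Outcome |01> occurs with probability 1/4.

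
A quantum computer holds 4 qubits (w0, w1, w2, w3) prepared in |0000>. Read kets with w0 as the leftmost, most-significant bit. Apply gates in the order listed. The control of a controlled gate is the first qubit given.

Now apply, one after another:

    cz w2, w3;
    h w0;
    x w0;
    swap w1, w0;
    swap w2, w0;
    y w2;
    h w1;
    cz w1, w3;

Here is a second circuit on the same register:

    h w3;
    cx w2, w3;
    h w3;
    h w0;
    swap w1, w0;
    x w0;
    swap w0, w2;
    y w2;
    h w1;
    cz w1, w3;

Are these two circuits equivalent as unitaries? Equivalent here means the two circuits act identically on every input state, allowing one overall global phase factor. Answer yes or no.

No, they are not equivalent — no single phase factor reconciles the two unitaries.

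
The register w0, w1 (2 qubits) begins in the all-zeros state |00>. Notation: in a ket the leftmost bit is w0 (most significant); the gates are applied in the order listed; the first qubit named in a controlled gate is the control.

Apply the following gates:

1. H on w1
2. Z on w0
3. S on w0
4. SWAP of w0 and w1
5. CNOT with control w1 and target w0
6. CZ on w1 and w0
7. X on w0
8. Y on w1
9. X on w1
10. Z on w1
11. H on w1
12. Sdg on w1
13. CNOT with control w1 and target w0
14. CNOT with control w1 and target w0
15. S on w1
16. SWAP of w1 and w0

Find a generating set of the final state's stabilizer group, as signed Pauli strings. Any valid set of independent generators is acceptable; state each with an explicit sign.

One valid set of independent stabilizer generators is +XI, +IX (any independent generating set of the same group is equally correct).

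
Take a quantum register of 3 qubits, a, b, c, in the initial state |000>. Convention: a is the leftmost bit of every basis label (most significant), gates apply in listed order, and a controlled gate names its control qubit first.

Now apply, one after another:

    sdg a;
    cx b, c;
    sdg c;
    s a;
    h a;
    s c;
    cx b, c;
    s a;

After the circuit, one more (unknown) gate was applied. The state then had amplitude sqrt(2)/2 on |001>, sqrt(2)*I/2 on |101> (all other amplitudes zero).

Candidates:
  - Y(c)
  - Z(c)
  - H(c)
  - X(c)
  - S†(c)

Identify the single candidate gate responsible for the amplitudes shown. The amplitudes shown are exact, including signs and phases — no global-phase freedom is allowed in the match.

The unique candidate consistent with the amplitudes is X(c).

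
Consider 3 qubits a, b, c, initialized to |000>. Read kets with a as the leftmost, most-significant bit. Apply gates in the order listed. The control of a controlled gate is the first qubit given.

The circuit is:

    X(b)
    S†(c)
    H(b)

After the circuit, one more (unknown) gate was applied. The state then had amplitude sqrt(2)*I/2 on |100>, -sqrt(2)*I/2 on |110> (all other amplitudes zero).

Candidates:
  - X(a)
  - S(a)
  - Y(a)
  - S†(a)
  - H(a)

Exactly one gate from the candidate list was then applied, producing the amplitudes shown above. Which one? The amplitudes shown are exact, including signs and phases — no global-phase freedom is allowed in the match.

The unique candidate consistent with the amplitudes is Y(a).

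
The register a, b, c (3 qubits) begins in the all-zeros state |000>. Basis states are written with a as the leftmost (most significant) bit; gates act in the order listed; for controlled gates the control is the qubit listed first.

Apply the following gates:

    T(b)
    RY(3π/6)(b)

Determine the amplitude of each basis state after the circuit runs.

The final amplitudes are sqrt(2)/2 on |000>, sqrt(2)/2 on |010>, and 0 on every other basis state.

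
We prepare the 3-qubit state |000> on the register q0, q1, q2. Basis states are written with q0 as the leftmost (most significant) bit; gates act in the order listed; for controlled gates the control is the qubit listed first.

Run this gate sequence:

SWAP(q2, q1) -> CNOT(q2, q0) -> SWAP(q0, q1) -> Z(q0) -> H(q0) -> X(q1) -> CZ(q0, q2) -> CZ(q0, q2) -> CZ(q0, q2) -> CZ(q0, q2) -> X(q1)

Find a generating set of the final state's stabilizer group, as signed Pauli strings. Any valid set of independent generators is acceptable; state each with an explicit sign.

One valid set of independent stabilizer generators is +XII, +IZI, +IIZ (any independent generating set of the same group is equally correct).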